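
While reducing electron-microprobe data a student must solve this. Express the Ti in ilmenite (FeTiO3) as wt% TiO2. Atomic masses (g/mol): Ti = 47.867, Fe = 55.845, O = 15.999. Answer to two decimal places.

52.64 wt%

M(FeTiO3) = 151.709 g/mol; M(TiO2) = 79.865 g/mol.
Moles TiO2 per formula unit = 1 Ti ÷ 1 = 1.0000.
TiO2 fraction = (1.0000 × 79.865) / 151.709 = 79.865/151.709 = 0.5264.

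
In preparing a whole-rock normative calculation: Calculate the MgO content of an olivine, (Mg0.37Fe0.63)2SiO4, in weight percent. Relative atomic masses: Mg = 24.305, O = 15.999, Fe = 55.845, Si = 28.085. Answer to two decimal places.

M((Mg0.37Fe0.63)2SiO4) = 180.431 g/mol; M(MgO) = 40.304 g/mol.
Moles MgO per formula unit = 0.74 Mg ÷ 1 = 0.7400.
MgO fraction = (0.7400 × 40.304) / 180.431 = 29.825/180.431 = 0.1653.

16.53 wt%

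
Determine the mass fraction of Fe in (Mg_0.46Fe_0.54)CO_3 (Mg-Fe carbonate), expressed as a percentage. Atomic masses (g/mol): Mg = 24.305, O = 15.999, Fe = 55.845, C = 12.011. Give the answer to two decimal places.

29.76 wt%

Formula mass = 0.46*24.305 + 0.54*55.845 + 1*12.011 + 3*15.999 = 101.345 g/mol, of which 30.156 g is Fe.
So Fe makes up 30.156/101.345 = 0.2976 of the mass, i.e. 29.76%.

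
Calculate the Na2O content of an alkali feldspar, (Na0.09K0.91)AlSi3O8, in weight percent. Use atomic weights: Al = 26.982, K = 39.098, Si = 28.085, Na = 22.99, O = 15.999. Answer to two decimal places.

1.01 wt%

M((Na0.09K0.91)AlSi3O8) = 276.877 g/mol; M(Na2O) = 61.979 g/mol.
Moles Na2O per formula unit = 0.09 Na ÷ 2 = 0.0450.
Na2O fraction = (0.0450 × 61.979) / 276.877 = 2.789/276.877 = 0.0101.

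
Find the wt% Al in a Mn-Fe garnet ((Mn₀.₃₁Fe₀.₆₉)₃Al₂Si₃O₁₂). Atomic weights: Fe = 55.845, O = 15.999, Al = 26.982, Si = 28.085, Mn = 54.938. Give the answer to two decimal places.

M((Mn₀.₃₁Fe₀.₆₉)₃Al₂Si₃O₁₂) = 496.898 g/mol.
Al contributes 2 × 26.982 = 53.964 g per mole.
53.964/496.898 = 0.1086 → 10.86%.

10.86 wt%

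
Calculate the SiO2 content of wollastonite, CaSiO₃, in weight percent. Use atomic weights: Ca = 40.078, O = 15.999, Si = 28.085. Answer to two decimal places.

Molar mass of CaSiO₃ = 1×40.078 + 1×28.085 + 3×15.999 = 116.160 g/mol.
Each formula unit contains 1 Si, equivalent to 1/1 = 1.0000 mol SiO2.
M(SiO2) = 1×28.085 + 2×15.999 = 60.083 g/mol.
Mass of SiO2 per formula unit = 1.0000 × 60.083 = 60.083 g.
SiO2 wt% = 60.083 / 116.160 × 100 = 51.72%.

51.72 wt%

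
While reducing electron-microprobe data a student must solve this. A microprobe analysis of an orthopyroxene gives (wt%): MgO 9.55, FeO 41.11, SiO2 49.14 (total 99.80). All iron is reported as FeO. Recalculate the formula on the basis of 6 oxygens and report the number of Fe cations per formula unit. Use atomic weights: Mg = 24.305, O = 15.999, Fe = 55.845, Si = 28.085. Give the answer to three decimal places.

9.55 wt% MgO ÷ 40.304 g/mol = 0.23695 mol, giving 0.23695 Mg and 0.23695 O.
41.11 wt% FeO ÷ 71.844 g/mol = 0.57221 mol, giving 0.57221 Fe and 0.57221 O.
49.14 wt% SiO2 ÷ 60.083 g/mol = 0.81787 mol, giving 0.81787 Si and 1.63574 O.
Oxygen sums to 2.44490; scaling by 6/2.44490 = 2.45409 puts the formula on 6 O.
Fe: 0.57221 × 2.45409 = 1.404 atoms per formula unit.

1.404 Fe apfu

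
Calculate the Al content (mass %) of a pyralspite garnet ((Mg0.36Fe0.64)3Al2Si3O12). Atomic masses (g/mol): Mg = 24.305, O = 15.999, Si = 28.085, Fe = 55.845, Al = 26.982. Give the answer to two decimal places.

Molar mass of (Mg0.36Fe0.64)3Al2Si3O12: 1.08·24.305 + 1.92·55.845 + 2·26.982 + 3·28.085 + 12·15.999 = 463.679 g/mol.
Mass of Al per formula unit: 2 × 26.982 = 53.964 g.
Weight fraction Al = 53.964 / 463.679 = 0.1164.

11.64 mass %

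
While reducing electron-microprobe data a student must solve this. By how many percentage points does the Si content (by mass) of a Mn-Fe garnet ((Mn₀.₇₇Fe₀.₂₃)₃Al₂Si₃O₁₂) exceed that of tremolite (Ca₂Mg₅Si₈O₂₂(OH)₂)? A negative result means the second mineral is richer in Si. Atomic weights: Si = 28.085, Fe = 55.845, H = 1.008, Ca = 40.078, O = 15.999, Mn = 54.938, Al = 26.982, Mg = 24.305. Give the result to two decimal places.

-10.66 percentage points

Si in (Mn₀.₇₇Fe₀.₂₃)₃Al₂Si₃O₁₂: molar mass 495.647 g/mol; 3×28.085 = 84.255 g → 17.00 wt%.
Si in Ca₂Mg₅Si₈O₂₂(OH)₂: molar mass 812.353 g/mol; 8×28.085 = 224.680 g → 27.66 wt%.
Difference = 17.00 − 27.66 = -10.66 percentage points.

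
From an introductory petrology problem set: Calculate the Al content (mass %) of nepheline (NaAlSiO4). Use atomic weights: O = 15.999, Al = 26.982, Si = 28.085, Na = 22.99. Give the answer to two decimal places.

18.99 mass %

M(NaAlSiO4) = 142.053 g/mol.
Al contributes 1 × 26.982 = 26.982 g per mole.
26.982/142.053 = 0.1899 → 18.99%.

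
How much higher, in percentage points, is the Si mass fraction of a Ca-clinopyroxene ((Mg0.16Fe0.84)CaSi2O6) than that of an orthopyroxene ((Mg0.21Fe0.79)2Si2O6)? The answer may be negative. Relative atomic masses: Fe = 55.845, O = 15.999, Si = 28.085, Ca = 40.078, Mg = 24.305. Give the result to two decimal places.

Si in (Mg0.16Fe0.84)CaSi2O6: molar mass 243.041 g/mol; 2×28.085 = 56.170 g → 23.11 wt%.
Si in (Mg0.21Fe0.79)2Si2O6: molar mass 250.607 g/mol; 2×28.085 = 56.170 g → 22.41 wt%.
Difference = 23.11 − 22.41 = 0.70 percentage points.

0.70 percentage points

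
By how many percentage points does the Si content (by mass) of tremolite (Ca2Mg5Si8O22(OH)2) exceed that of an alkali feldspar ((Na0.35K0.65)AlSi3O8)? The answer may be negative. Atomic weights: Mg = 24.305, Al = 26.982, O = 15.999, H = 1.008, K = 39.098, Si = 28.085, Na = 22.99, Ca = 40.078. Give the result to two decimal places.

-3.24 percentage points

First mineral: 224.680 g Si in 812.353 g formula = 27.66 wt% Si.
Second mineral: 84.255 g Si in 272.689 g formula = 30.90 wt% Si.
27.66% − 30.90% gives a difference of -3.24 percentage points.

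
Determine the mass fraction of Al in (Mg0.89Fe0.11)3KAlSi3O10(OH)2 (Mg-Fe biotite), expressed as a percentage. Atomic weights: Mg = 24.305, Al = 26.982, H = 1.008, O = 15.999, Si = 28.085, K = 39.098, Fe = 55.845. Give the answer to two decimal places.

Molar mass of (Mg0.89Fe0.11)3KAlSi3O10(OH)2: 2.67*24.305 + 0.33*55.845 + 1*39.098 + 1*26.982 + 3*28.085 + 12*15.999 + 2*1.008 = 427.662 g/mol.
Mass of Al per formula unit: 1 × 26.982 = 26.982 g.
Weight fraction Al = 26.982 / 427.662 = 0.0631.

6.31 weight percent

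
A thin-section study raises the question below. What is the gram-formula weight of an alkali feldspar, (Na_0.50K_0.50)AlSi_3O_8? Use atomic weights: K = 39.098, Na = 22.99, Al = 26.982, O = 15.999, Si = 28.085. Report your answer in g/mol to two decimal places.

M = 0.50*22.99 + 0.50*39.098 + 1*26.982 + 3*28.085 + 8*15.999

270.27 g/mol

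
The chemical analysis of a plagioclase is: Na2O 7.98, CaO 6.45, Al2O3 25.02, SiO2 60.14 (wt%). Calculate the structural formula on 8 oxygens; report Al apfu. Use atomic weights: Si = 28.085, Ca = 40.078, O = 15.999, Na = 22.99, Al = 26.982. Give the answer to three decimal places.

1.317 Al apfu

Na2O: 7.98/61.979 = 0.12875 mol → 0.25750 mol Na, 0.12875 mol O.
CaO: 6.45/56.077 = 0.11502 mol → 0.11502 mol Ca, 0.11502 mol O.
Al2O3: 25.02/101.961 = 0.24539 mol → 0.49078 mol Al, 0.73617 mol O.
SiO2: 60.14/60.083 = 1.00095 mol → 1.00095 mol Si, 2.00190 mol O.
Total oxygen = 2.98184 mol. Normalization factor = 8/2.98184 = 2.68291.
Al per 8 O = 0.49078 × 2.68291 = 1.317.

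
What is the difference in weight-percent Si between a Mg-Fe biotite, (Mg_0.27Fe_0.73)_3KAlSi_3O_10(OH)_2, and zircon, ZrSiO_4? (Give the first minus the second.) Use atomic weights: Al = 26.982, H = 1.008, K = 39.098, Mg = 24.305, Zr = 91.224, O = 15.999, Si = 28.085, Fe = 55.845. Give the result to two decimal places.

First mineral: 84.255 g Si in 486.327 g formula = 17.32 wt% Si.
Second mineral: 28.085 g Si in 183.305 g formula = 15.32 wt% Si.
17.32% − 15.32% gives a difference of 2.00 percentage points.

2.00 percentage points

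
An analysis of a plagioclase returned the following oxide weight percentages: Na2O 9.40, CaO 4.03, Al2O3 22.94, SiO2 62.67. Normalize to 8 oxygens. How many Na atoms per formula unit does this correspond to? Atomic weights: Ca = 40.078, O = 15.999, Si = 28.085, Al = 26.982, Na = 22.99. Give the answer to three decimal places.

0.813 Na apfu

Na2O (M=61.979): mol = 0.15166; Na = 0.30332, O = 0.15166.
CaO (M=56.077): mol = 0.07187; Ca = 0.07187, O = 0.07187.
Al2O3 (M=101.961): mol = 0.22499; Al = 0.44998, O = 0.67497.
SiO2 (M=60.083): mol = 1.04306; Si = 1.04306, O = 2.08612.
ΣO = 2.98462; factor = 8/ΣO = 2.68041.
Na apfu = 0.30332 × 2.68041 = 0.813.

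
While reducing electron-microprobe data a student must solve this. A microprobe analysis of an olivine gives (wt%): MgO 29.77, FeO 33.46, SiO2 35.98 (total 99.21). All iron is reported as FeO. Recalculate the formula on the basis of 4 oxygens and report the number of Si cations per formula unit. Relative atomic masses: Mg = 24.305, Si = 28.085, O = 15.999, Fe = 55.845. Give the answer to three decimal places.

MgO: 29.77/40.304 = 0.73864 mol → 0.73864 mol Mg, 0.73864 mol O.
FeO: 33.46/71.844 = 0.46573 mol → 0.46573 mol Fe, 0.46573 mol O.
SiO2: 35.98/60.083 = 0.59884 mol → 0.59884 mol Si, 1.19768 mol O.
Total oxygen = 2.40205 mol. Normalization factor = 4/2.40205 = 1.66524.
Si per 4 O = 0.59884 × 1.66524 = 0.997.

0.997 Si apfu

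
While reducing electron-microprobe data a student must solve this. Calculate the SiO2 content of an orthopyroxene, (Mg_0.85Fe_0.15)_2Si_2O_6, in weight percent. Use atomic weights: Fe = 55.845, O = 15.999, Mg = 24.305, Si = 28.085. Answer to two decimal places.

57.16 wt%

M((Mg_0.85Fe_0.15)_2Si_2O_6) = 210.236 g/mol; M(SiO2) = 60.083 g/mol.
Moles SiO2 per formula unit = 2 Si ÷ 1 = 2.0000.
SiO2 fraction = (2.0000 × 60.083) / 210.236 = 120.166/210.236 = 0.5716.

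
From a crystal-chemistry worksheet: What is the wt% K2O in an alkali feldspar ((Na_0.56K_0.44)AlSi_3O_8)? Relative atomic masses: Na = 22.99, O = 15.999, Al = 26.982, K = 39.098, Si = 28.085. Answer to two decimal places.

Formula mass = 269.307 g/mol.
0.44 K → 0.2200 mol K2O per formula unit; M(K2O) = 94.195, so K2O mass = 20.723 g.
20.723/269.307 × 100 = 7.69 wt%.

7.69 wt%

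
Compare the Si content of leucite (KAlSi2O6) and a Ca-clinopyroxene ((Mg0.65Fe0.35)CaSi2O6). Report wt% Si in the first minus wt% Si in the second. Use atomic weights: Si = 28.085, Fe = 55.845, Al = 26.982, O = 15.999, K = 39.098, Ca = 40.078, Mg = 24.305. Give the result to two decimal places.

M(KAlSi2O6) = 218.244 g/mol, so wt% Si = 56.170/218.244 × 100 = 25.74%.
M((Mg0.65Fe0.35)CaSi2O6) = 227.586 g/mol, so wt% Si = 56.170/227.586 × 100 = 24.68%.
25.74 − 24.68 = 1.06 pp.

1.06 percentage points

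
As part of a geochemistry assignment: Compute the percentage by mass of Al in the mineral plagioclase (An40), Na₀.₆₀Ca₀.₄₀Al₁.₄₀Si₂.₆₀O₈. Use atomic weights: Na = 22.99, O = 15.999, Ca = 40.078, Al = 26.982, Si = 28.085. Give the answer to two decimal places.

M(Na₀.₆₀Ca₀.₄₀Al₁.₄₀Si₂.₆₀O₈) = 268.613 g/mol.
Al contributes 1.40 × 26.982 = 37.775 g per mole.
37.775/268.613 = 0.1406 → 14.06%.

14.06 wt%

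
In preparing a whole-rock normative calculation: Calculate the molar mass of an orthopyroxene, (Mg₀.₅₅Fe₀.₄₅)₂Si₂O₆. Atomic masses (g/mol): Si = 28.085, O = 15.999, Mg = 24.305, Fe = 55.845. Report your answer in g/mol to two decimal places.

M = 1.10·24.305 + 0.90·55.845 + 2·28.085 + 6·15.999

229.16 g/mol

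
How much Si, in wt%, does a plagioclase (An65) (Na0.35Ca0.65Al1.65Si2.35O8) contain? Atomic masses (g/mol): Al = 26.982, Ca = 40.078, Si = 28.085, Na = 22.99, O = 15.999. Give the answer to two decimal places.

M(Na0.35Ca0.65Al1.65Si2.35O8) = 272.609 g/mol.
Si contributes 2.35 × 28.085 = 66.000 g per mole.
66.000/272.609 = 0.2421 → 24.21%.

24.21 wt%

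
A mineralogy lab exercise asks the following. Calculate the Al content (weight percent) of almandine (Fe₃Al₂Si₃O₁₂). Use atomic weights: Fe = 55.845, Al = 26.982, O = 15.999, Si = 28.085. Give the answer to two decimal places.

Molar mass of Fe₃Al₂Si₃O₁₂: 3·55.845 + 2·26.982 + 3·28.085 + 12·15.999 = 497.742 g/mol.
Mass of Al per formula unit: 2 × 26.982 = 53.964 g.
Weight fraction Al = 53.964 / 497.742 = 0.1084.

10.84 weight percent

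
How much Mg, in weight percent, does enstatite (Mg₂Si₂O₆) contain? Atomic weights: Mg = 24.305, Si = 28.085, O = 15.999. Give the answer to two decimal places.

24.21 weight percent

M(Mg₂Si₂O₆) = 200.774 g/mol.
Mg contributes 2 × 24.305 = 48.610 g per mole.
48.610/200.774 = 0.2421 → 24.21%.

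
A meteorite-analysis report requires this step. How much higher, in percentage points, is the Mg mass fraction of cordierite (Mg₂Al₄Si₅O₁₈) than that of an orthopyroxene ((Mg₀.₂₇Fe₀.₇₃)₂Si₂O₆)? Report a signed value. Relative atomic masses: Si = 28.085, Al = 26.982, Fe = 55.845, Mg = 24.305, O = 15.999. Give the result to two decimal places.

2.99 percentage points

M(Mg₂Al₄Si₅O₁₈) = 584.945 g/mol, so wt% Mg = 48.610/584.945 × 100 = 8.31%.
M((Mg₀.₂₇Fe₀.₇₃)₂Si₂O₆) = 246.822 g/mol, so wt% Mg = 13.125/246.822 × 100 = 5.32%.
8.31 − 5.32 = 2.99 pp.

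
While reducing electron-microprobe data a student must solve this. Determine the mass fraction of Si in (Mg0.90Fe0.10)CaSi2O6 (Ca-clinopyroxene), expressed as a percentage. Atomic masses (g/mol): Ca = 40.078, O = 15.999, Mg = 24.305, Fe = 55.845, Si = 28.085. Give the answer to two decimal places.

M((Mg0.90Fe0.10)CaSi2O6) = 219.701 g/mol.
Si contributes 2 × 28.085 = 56.170 g per mole.
56.170/219.701 = 0.2557 → 25.57%.

25.57 wt%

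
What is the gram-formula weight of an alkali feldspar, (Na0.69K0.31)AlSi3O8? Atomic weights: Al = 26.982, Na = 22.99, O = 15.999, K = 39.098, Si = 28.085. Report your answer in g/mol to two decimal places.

Na: 0.69 × 22.99 = 15.8631
K: 0.31 × 39.098 = 12.1204
Al: 1 × 26.982 = 26.9820
Si: 3 × 28.085 = 84.2550
O: 8 × 15.999 = 127.9920
Summing the contributions gives the formula mass.

267.21 g/mol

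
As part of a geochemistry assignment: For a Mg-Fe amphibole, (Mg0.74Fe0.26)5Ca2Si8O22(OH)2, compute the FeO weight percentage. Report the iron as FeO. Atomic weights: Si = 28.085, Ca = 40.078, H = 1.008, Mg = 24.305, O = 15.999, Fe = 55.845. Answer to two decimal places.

10.94 wt%

Formula mass = 853.355 g/mol.
1.30 Fe → 1.3000 mol FeO per formula unit; M(FeO) = 71.844, so FeO mass = 93.397 g.
93.397/853.355 × 100 = 10.94 wt%.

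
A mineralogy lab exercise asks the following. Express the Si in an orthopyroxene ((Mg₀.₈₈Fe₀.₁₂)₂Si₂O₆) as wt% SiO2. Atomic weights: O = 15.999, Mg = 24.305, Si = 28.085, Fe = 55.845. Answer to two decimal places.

Molar mass of (Mg₀.₈₈Fe₀.₁₂)₂Si₂O₆ = 1.76*24.305 + 0.24*55.845 + 2*28.085 + 6*15.999 = 208.344 g/mol.
Each formula unit contains 2 Si, equivalent to 2/1 = 2.0000 mol SiO2.
M(SiO2) = 1×28.085 + 2×15.999 = 60.083 g/mol.
Mass of SiO2 per formula unit = 2.0000 × 60.083 = 120.166 g.
SiO2 wt% = 120.166 / 208.344 × 100 = 57.68%.

57.68 wt%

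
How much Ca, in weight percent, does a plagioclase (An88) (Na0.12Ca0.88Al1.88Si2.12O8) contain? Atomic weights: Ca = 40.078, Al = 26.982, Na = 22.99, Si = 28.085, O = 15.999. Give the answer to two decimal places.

Molar mass of Na0.12Ca0.88Al1.88Si2.12O8: 0.12*22.99 + 0.88*40.078 + 1.88*26.982 + 2.12*28.085 + 8*15.999 = 276.286 g/mol.
Mass of Ca per formula unit: 0.88 × 40.078 = 35.269 g.
Weight fraction Ca = 35.269 / 276.286 = 0.1277.

12.77 weight percent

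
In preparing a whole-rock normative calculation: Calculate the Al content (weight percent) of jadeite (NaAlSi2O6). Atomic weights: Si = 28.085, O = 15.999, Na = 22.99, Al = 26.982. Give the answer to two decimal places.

Molar mass of NaAlSi2O6: 1·22.99 + 1·26.982 + 2·28.085 + 6·15.999 = 202.136 g/mol.
Mass of Al per formula unit: 1 × 26.982 = 26.982 g.
Weight fraction Al = 26.982 / 202.136 = 0.1335.

13.35 weight percent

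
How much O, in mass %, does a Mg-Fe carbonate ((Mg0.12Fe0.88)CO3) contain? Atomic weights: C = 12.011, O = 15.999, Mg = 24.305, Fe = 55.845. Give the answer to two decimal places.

42.83 mass %

Formula mass = 0.12*24.305 + 0.88*55.845 + 1*12.011 + 3*15.999 = 112.068 g/mol, of which 47.997 g is O.
So O makes up 47.997/112.068 = 0.4283 of the mass, i.e. 42.83%.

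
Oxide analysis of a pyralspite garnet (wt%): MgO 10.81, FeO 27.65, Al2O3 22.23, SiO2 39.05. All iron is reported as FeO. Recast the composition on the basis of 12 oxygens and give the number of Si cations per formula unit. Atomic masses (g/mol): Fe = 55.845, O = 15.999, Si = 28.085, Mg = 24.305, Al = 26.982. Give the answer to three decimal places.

2.992 Si apfu

MgO (M=40.304): mol = 0.26821; Mg = 0.26821, O = 0.26821.
FeO (M=71.844): mol = 0.38486; Fe = 0.38486, O = 0.38486.
Al2O3 (M=101.961): mol = 0.21802; Al = 0.43604, O = 0.65406.
SiO2 (M=60.083): mol = 0.64993; Si = 0.64993, O = 1.29986.
ΣO = 2.60699; factor = 12/ΣO = 4.60301.
Si apfu = 0.64993 × 4.60301 = 2.992.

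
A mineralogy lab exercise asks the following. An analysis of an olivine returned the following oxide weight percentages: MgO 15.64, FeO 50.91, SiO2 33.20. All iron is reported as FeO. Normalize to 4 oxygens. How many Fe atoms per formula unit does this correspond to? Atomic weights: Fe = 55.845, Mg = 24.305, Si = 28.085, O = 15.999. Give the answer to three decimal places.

1.287 Fe apfu

MgO: 15.64/40.304 = 0.38805 mol → 0.38805 mol Mg, 0.38805 mol O.
FeO: 50.91/71.844 = 0.70862 mol → 0.70862 mol Fe, 0.70862 mol O.
SiO2: 33.20/60.083 = 0.55257 mol → 0.55257 mol Si, 1.10514 mol O.
Total oxygen = 2.20181 mol. Normalization factor = 4/2.20181 = 1.81669.
Fe per 4 O = 0.70862 × 1.81669 = 1.287.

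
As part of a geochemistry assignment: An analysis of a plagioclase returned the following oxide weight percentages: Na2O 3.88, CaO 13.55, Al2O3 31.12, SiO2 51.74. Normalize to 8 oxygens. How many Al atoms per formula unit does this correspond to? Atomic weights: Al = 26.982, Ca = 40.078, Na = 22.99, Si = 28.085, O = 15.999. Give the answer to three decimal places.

Na2O (M=61.979): mol = 0.06260; Na = 0.12520, O = 0.06260.
CaO (M=56.077): mol = 0.24163; Ca = 0.24163, O = 0.24163.
Al2O3 (M=101.961): mol = 0.30521; Al = 0.61042, O = 0.91563.
SiO2 (M=60.083): mol = 0.86114; Si = 0.86114, O = 1.72228.
ΣO = 2.94214; factor = 8/ΣO = 2.71911.
Al apfu = 0.61042 × 2.71911 = 1.660.

1.660 Al apfu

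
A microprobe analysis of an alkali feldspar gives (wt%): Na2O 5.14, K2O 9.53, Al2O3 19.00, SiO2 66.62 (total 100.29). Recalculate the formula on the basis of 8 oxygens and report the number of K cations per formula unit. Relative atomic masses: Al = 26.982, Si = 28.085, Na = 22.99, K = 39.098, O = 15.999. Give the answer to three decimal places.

0.547 K apfu

Na2O: 5.14/61.979 = 0.08293 mol → 0.16586 mol Na, 0.08293 mol O.
K2O: 9.53/94.195 = 0.10117 mol → 0.20234 mol K, 0.10117 mol O.
Al2O3: 19.00/101.961 = 0.18635 mol → 0.37270 mol Al, 0.55905 mol O.
SiO2: 66.62/60.083 = 1.10880 mol → 1.10880 mol Si, 2.21760 mol O.
Total oxygen = 2.96075 mol. Normalization factor = 8/2.96075 = 2.70202.
K per 8 O = 0.20234 × 2.70202 = 0.547.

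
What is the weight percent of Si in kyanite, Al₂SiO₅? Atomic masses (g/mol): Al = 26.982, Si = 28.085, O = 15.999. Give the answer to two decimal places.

17.33 wt%

Formula mass = 2*26.982 + 1*28.085 + 5*15.999 = 162.044 g/mol, of which 28.085 g is Si.
So Si makes up 28.085/162.044 = 0.1733 of the mass, i.e. 17.33%.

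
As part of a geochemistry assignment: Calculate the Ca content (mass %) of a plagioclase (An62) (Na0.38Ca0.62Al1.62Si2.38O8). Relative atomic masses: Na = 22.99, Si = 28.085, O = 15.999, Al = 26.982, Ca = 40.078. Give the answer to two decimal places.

9.13 mass %

Formula mass = 0.38*22.99 + 0.62*40.078 + 1.62*26.982 + 2.38*28.085 + 8*15.999 = 272.130 g/mol, of which 24.848 g is Ca.
So Ca makes up 24.848/272.130 = 0.0913 of the mass, i.e. 9.13%.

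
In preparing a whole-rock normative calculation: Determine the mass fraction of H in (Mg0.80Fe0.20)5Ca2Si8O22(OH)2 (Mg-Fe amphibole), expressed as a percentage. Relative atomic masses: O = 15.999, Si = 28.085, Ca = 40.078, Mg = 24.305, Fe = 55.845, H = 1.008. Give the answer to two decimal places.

Molar mass of (Mg0.80Fe0.20)5Ca2Si8O22(OH)2: 4*24.305 + 1*55.845 + 2*40.078 + 8*28.085 + 24*15.999 + 2*1.008 = 843.893 g/mol.
Mass of H per formula unit: 2 × 1.008 = 2.016 g.
Weight fraction H = 2.016 / 843.893 = 0.0024.

0.24 wt%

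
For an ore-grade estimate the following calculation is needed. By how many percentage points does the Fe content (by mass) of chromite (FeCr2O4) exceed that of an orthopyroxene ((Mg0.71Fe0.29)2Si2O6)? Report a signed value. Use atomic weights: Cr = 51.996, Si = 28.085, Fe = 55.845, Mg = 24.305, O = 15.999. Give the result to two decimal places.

10.16 percentage points

First mineral: 55.845 g Fe in 223.833 g formula = 24.95 wt% Fe.
Second mineral: 32.390 g Fe in 219.067 g formula = 14.79 wt% Fe.
24.95% − 14.79% gives a difference of 10.16 percentage points.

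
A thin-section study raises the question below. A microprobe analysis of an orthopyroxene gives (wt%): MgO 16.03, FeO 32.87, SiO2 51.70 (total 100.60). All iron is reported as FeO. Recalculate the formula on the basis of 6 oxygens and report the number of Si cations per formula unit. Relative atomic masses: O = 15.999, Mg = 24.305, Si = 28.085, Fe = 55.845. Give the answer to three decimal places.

16.03 wt% MgO ÷ 40.304 g/mol = 0.39773 mol, giving 0.39773 Mg and 0.39773 O.
32.87 wt% FeO ÷ 71.844 g/mol = 0.45752 mol, giving 0.45752 Fe and 0.45752 O.
51.70 wt% SiO2 ÷ 60.083 g/mol = 0.86048 mol, giving 0.86048 Si and 1.72096 O.
Oxygen sums to 2.57621; scaling by 6/2.57621 = 2.32900 puts the formula on 6 O.
Si: 0.86048 × 2.32900 = 2.004 atoms per formula unit.

2.004 Si apfu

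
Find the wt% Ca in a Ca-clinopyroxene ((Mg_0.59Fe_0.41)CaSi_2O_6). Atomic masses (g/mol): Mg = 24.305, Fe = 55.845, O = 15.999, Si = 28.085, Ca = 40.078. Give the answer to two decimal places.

17.46 weight percent

Formula mass = 0.59×24.305 + 0.41×55.845 + 1×40.078 + 2×28.085 + 6×15.999 = 229.478 g/mol, of which 40.078 g is Ca.
So Ca makes up 40.078/229.478 = 0.1746 of the mass, i.e. 17.46%.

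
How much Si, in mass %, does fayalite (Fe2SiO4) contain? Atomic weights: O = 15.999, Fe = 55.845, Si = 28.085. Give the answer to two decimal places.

M(Fe2SiO4) = 203.771 g/mol.
Si contributes 1 × 28.085 = 28.085 g per mole.
28.085/203.771 = 0.1378 → 13.78%.

13.78 mass %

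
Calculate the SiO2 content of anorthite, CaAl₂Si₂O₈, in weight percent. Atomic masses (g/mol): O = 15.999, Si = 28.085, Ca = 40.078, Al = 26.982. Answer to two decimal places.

Formula mass = 278.204 g/mol.
2 Si → 2.0000 mol SiO2 per formula unit; M(SiO2) = 60.083, so SiO2 mass = 120.166 g.
120.166/278.204 × 100 = 43.19 wt%.

43.19 wt%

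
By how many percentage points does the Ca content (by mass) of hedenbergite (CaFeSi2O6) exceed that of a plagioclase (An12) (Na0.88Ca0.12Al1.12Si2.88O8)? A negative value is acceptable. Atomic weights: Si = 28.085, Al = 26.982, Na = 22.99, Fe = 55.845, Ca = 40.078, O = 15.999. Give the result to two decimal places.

First mineral: 40.078 g Ca in 248.087 g formula = 16.15 wt% Ca.
Second mineral: 4.809 g Ca in 264.137 g formula = 1.82 wt% Ca.
16.15% − 1.82% gives a difference of 14.33 percentage points.

14.33 percentage points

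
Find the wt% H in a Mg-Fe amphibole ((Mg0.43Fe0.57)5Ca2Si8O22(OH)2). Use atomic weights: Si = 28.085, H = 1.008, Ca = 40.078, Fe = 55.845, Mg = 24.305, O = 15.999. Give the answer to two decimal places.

0.22 wt%

Formula mass = 2.15·24.305 + 2.85·55.845 + 2·40.078 + 8·28.085 + 24·15.999 + 2·1.008 = 902.242 g/mol, of which 2.016 g is H.
So H makes up 2.016/902.242 = 0.0022 of the mass, i.e. 0.22%.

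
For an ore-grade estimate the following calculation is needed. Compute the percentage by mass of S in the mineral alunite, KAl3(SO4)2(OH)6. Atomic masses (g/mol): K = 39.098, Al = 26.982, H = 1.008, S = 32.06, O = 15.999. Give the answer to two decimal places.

M(KAl3(SO4)2(OH)6) = 414.198 g/mol.
S contributes 2 × 32.06 = 64.120 g per mole.
64.120/414.198 = 0.1548 → 15.48%.

15.48 mass %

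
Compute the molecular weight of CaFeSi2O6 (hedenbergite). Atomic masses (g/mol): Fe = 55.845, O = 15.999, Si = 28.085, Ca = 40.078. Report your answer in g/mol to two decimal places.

M = 1(40.078) + 1(55.845) + 2(28.085) + 6(15.999)

248.09 g/mol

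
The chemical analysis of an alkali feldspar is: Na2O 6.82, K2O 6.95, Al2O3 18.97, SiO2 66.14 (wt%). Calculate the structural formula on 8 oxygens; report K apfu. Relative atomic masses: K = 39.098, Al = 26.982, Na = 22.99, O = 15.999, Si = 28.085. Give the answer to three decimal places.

Na2O (M=61.979): mol = 0.11004; Na = 0.22008, O = 0.11004.
K2O (M=94.195): mol = 0.07378; K = 0.14756, O = 0.07378.
Al2O3 (M=101.961): mol = 0.18605; Al = 0.37210, O = 0.55815.
SiO2 (M=60.083): mol = 1.10081; Si = 1.10081, O = 2.20162.
ΣO = 2.94359; factor = 8/ΣO = 2.71777.
K apfu = 0.14756 × 2.71777 = 0.401.

0.401 K apfu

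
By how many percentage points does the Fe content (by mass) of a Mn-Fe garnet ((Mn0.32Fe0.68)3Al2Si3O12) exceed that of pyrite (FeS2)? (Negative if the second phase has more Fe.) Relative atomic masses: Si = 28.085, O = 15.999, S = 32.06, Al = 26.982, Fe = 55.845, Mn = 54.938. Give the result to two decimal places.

-23.62 percentage points

M((Mn0.32Fe0.68)3Al2Si3O12) = 496.871 g/mol, so wt% Fe = 113.924/496.871 × 100 = 22.93%.
M(FeS2) = 119.965 g/mol, so wt% Fe = 55.845/119.965 × 100 = 46.55%.
22.93 − 46.55 = -23.62 pp.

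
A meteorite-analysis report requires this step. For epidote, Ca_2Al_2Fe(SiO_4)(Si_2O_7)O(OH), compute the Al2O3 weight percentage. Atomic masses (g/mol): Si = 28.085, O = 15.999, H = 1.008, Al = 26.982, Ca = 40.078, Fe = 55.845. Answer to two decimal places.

Molar mass of Ca_2Al_2Fe(SiO_4)(Si_2O_7)O(OH) = 2×40.078 + 2×26.982 + 1×55.845 + 3×28.085 + 13×15.999 + 1×1.008 = 483.215 g/mol.
Each formula unit contains 2 Al, equivalent to 2/2 = 1.0000 mol Al2O3.
M(Al2O3) = 2×26.982 + 3×15.999 = 101.961 g/mol.
Mass of Al2O3 per formula unit = 1.0000 × 101.961 = 101.961 g.
Al2O3 wt% = 101.961 / 483.215 × 100 = 21.10%.

21.10 wt%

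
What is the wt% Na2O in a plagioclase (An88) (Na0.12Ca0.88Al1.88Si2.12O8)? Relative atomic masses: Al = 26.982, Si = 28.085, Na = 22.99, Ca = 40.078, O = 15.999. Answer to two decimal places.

Molar mass of Na0.12Ca0.88Al1.88Si2.12O8 = 0.12×22.99 + 0.88×40.078 + 1.88×26.982 + 2.12×28.085 + 8×15.999 = 276.286 g/mol.
Each formula unit contains 0.12 Na, equivalent to 0.12/2 = 0.0600 mol Na2O.
M(Na2O) = 2×22.99 + 1×15.999 = 61.979 g/mol.
Mass of Na2O per formula unit = 0.0600 × 61.979 = 3.719 g.
Na2O wt% = 3.719 / 276.286 × 100 = 1.35%.

1.35 wt%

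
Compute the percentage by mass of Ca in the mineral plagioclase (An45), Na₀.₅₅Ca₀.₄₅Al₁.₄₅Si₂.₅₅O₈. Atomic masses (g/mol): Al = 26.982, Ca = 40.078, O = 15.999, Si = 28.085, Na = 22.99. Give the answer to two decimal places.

Molar mass of Na₀.₅₅Ca₀.₄₅Al₁.₄₅Si₂.₅₅O₈: 0.55·22.99 + 0.45·40.078 + 1.45·26.982 + 2.55·28.085 + 8·15.999 = 269.412 g/mol.
Mass of Ca per formula unit: 0.45 × 40.078 = 18.035 g.
Weight fraction Ca = 18.035 / 269.412 = 0.0669.

6.69 wt%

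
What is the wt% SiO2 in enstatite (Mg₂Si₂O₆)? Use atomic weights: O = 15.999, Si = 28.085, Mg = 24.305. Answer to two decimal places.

Formula mass = 200.774 g/mol.
2 Si → 2.0000 mol SiO2 per formula unit; M(SiO2) = 60.083, so SiO2 mass = 120.166 g.
120.166/200.774 × 100 = 59.85 wt%.

59.85 wt%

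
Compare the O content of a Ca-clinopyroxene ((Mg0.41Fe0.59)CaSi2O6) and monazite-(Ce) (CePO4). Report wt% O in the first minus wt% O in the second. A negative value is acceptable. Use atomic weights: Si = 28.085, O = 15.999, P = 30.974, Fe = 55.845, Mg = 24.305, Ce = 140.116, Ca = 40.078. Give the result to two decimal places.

First mineral: 95.994 g O in 235.156 g formula = 40.82 wt% O.
Second mineral: 63.996 g O in 235.086 g formula = 27.22 wt% O.
40.82% − 27.22% gives a difference of 13.60 percentage points.

13.60 percentage points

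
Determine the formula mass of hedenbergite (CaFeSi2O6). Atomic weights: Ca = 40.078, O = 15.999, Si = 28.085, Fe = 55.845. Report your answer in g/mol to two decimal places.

Ca: 1 × 40.078 = 40.0780
Fe: 1 × 55.845 = 55.8450
Si: 2 × 28.085 = 56.1700
O: 6 × 15.999 = 95.9940
Summing the contributions gives the formula mass.

248.09 g/mol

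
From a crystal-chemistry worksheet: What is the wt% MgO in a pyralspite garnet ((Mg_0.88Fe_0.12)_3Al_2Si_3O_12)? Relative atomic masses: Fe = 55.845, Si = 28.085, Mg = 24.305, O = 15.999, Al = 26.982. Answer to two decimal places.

25.67 wt%

Molar mass of (Mg_0.88Fe_0.12)_3Al_2Si_3O_12 = 2.64×24.305 + 0.36×55.845 + 2×26.982 + 3×28.085 + 12×15.999 = 414.476 g/mol.
Each formula unit contains 2.64 Mg, equivalent to 2.64/1 = 2.6400 mol MgO.
M(MgO) = 1×24.305 + 1×15.999 = 40.304 g/mol.
Mass of MgO per formula unit = 2.6400 × 40.304 = 106.403 g.
MgO wt% = 106.403 / 414.476 × 100 = 25.67%.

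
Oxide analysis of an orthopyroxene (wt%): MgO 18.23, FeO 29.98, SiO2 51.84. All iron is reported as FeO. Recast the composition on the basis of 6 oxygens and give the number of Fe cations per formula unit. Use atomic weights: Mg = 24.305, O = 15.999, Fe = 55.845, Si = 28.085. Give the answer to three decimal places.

MgO: 18.23/40.304 = 0.45231 mol → 0.45231 mol Mg, 0.45231 mol O.
FeO: 29.98/71.844 = 0.41729 mol → 0.41729 mol Fe, 0.41729 mol O.
SiO2: 51.84/60.083 = 0.86281 mol → 0.86281 mol Si, 1.72562 mol O.
Total oxygen = 2.59522 mol. Normalization factor = 6/2.59522 = 2.31194.
Fe per 6 O = 0.41729 × 2.31194 = 0.965.

0.965 Fe apfu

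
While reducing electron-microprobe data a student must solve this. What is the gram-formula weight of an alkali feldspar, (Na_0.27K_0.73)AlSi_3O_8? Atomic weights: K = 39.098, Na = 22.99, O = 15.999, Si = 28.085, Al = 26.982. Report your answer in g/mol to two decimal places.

273.98 g/mol

M = 0.27·22.99 + 0.73·39.098 + 1·26.982 + 3·28.085 + 8·15.999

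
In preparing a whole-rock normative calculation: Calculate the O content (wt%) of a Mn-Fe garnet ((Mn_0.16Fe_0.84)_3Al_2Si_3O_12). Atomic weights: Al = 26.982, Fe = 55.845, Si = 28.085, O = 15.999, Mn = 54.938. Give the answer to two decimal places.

38.61 wt%

M((Mn_0.16Fe_0.84)_3Al_2Si_3O_12) = 497.307 g/mol.
O contributes 12 × 15.999 = 191.988 g per mole.
191.988/497.307 = 0.3861 → 38.61%.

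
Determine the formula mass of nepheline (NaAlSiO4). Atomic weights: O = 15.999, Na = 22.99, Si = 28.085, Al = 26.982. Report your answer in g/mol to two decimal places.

142.05 g/mol

Na: 1 × 22.99 = 22.9900
Al: 1 × 26.982 = 26.9820
Si: 1 × 28.085 = 28.0850
O: 4 × 15.999 = 63.9960
Summing the contributions gives the formula mass.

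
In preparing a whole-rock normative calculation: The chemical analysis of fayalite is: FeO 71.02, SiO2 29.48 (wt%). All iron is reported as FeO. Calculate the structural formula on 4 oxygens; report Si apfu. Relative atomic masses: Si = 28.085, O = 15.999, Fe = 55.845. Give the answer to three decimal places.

FeO: 71.02/71.844 = 0.98853 mol → 0.98853 mol Fe, 0.98853 mol O.
SiO2: 29.48/60.083 = 0.49065 mol → 0.49065 mol Si, 0.98130 mol O.
Total oxygen = 1.96983 mol. Normalization factor = 4/1.96983 = 2.03063.
Si per 4 O = 0.49065 × 2.03063 = 0.996.

0.996 Si apfu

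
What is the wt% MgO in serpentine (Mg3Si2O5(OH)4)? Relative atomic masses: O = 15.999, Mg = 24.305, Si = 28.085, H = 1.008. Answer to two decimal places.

Formula mass = 277.108 g/mol.
3 Mg → 3.0000 mol MgO per formula unit; M(MgO) = 40.304, so MgO mass = 120.912 g.
120.912/277.108 × 100 = 43.63 wt%.

43.63 wt%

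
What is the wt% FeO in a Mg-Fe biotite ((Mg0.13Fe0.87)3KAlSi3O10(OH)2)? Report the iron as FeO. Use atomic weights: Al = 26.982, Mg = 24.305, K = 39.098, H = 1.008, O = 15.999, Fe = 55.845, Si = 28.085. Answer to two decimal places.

37.53 wt%

M((Mg0.13Fe0.87)3KAlSi3O10(OH)2) = 499.573 g/mol; M(FeO) = 71.844 g/mol.
Moles FeO per formula unit = 2.61 Fe ÷ 1 = 2.6100.
FeO fraction = (2.6100 × 71.844) / 499.573 = 187.513/499.573 = 0.3753.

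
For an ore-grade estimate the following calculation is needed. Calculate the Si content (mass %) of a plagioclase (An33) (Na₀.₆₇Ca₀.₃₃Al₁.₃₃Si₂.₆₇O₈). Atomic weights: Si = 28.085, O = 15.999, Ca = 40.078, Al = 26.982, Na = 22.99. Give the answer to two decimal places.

Molar mass of Na₀.₆₇Ca₀.₃₃Al₁.₃₃Si₂.₆₇O₈: 0.67·22.99 + 0.33·40.078 + 1.33·26.982 + 2.67·28.085 + 8·15.999 = 267.494 g/mol.
Mass of Si per formula unit: 2.67 × 28.085 = 74.987 g.
Weight fraction Si = 74.987 / 267.494 = 0.2803.

28.03 mass %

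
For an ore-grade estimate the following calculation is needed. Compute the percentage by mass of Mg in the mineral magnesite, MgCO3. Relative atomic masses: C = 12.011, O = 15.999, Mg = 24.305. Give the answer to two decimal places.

28.83 weight percent

Formula mass = 1×24.305 + 1×12.011 + 3×15.999 = 84.313 g/mol, of which 24.305 g is Mg.
So Mg makes up 24.305/84.313 = 0.2883 of the mass, i.e. 28.83%.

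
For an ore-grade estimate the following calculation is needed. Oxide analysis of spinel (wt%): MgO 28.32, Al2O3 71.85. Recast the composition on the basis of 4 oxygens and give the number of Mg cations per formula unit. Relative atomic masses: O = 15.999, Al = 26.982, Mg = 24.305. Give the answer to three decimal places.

0.998 Mg apfu

MgO (M=40.304): mol = 0.70266; Mg = 0.70266, O = 0.70266.
Al2O3 (M=101.961): mol = 0.70468; Al = 1.40936, O = 2.11404.
ΣO = 2.81670; factor = 4/ΣO = 1.42010.
Mg apfu = 0.70266 × 1.42010 = 0.998.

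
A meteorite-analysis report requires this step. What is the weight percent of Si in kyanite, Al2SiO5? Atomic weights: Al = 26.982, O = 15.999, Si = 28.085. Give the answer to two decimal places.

17.33 wt%

Molar mass of Al2SiO5: 2*26.982 + 1*28.085 + 5*15.999 = 162.044 g/mol.
Mass of Si per formula unit: 1 × 28.085 = 28.085 g.
Weight fraction Si = 28.085 / 162.044 = 0.1733.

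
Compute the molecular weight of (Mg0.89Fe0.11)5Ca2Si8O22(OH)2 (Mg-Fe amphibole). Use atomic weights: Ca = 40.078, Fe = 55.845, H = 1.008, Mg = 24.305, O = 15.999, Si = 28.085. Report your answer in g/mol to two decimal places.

829.70 g/mol

The formula mass is the sum 4.45×24.305 + 0.55×55.845 + 2×40.078 + 8×28.085 + 24×15.999 + 2×1.008.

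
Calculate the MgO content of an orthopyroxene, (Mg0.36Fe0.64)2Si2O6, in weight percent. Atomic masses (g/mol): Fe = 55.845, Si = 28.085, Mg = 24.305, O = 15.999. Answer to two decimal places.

12.03 wt%

Formula mass = 241.145 g/mol.
0.72 Mg → 0.7200 mol MgO per formula unit; M(MgO) = 40.304, so MgO mass = 29.019 g.
29.019/241.145 × 100 = 12.03 wt%.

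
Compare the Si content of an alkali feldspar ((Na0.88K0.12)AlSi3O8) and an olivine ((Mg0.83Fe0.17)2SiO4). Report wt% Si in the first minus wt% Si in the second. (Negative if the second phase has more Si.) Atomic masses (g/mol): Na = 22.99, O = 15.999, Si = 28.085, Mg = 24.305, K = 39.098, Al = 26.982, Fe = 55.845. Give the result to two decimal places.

First mineral: 84.255 g Si in 264.152 g formula = 31.90 wt% Si.
Second mineral: 28.085 g Si in 151.415 g formula = 18.55 wt% Si.
31.90% − 18.55% gives a difference of 13.35 percentage points.

13.35 percentage points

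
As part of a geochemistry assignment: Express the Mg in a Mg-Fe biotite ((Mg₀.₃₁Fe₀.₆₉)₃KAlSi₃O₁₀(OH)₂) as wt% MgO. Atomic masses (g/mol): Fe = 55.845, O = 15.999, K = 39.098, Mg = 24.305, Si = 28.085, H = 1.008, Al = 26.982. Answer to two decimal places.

7.77 wt%

Formula mass = 482.542 g/mol.
0.93 Mg → 0.9300 mol MgO per formula unit; M(MgO) = 40.304, so MgO mass = 37.483 g.
37.483/482.542 × 100 = 7.77 wt%.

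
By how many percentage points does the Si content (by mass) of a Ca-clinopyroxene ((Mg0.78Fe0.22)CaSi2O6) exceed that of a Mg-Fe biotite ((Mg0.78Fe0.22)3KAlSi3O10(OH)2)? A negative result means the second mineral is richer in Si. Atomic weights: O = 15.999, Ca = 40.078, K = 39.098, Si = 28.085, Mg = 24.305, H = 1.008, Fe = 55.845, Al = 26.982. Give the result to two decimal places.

5.90 percentage points

First mineral: 56.170 g Si in 223.486 g formula = 25.13 wt% Si.
Second mineral: 84.255 g Si in 438.070 g formula = 19.23 wt% Si.
25.13% − 19.23% gives a difference of 5.90 percentage points.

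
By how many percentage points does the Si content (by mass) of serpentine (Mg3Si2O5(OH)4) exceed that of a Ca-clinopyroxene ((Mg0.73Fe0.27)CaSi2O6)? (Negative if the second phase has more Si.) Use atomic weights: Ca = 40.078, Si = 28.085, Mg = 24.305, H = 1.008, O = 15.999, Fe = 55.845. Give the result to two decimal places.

-4.69 percentage points

M(Mg3Si2O5(OH)4) = 277.108 g/mol, so wt% Si = 56.170/277.108 × 100 = 20.27%.
M((Mg0.73Fe0.27)CaSi2O6) = 225.063 g/mol, so wt% Si = 56.170/225.063 × 100 = 24.96%.
20.27 − 24.96 = -4.69 pp.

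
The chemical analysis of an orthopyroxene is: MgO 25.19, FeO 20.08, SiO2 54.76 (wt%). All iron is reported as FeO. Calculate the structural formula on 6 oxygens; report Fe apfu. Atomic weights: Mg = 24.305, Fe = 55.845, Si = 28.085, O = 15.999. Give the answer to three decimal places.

MgO (M=40.304): mol = 0.62500; Mg = 0.62500, O = 0.62500.
FeO (M=71.844): mol = 0.27949; Fe = 0.27949, O = 0.27949.
SiO2 (M=60.083): mol = 0.91141; Si = 0.91141, O = 1.82282.
ΣO = 2.72731; factor = 6/ΣO = 2.19997.
Fe apfu = 0.27949 × 2.19997 = 0.615.

0.615 Fe apfu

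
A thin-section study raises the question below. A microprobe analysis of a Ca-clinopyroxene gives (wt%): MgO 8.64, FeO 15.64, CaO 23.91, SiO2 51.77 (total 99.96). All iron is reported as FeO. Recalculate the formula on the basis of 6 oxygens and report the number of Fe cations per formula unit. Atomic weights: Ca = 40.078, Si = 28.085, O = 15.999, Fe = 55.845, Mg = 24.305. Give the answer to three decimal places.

0.506 Fe apfu

MgO: 8.64/40.304 = 0.21437 mol → 0.21437 mol Mg, 0.21437 mol O.
FeO: 15.64/71.844 = 0.21769 mol → 0.21769 mol Fe, 0.21769 mol O.
CaO: 23.91/56.077 = 0.42638 mol → 0.42638 mol Ca, 0.42638 mol O.
SiO2: 51.77/60.083 = 0.86164 mol → 0.86164 mol Si, 1.72328 mol O.
Total oxygen = 2.58172 mol. Normalization factor = 6/2.58172 = 2.32403.
Fe per 6 O = 0.21769 × 2.32403 = 0.506.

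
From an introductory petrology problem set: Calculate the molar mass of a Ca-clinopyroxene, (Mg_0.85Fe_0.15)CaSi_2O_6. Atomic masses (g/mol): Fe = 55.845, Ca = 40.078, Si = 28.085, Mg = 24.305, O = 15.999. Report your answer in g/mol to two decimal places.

The formula mass is the sum 0.85*24.305 + 0.15*55.845 + 1*40.078 + 2*28.085 + 6*15.999.

221.28 g/mol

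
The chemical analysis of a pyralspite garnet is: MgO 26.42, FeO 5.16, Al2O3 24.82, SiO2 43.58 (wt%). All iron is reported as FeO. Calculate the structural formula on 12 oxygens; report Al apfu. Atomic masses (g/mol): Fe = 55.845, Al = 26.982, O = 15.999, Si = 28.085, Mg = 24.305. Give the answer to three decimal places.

MgO (M=40.304): mol = 0.65552; Mg = 0.65552, O = 0.65552.
FeO (M=71.844): mol = 0.07182; Fe = 0.07182, O = 0.07182.
Al2O3 (M=101.961): mol = 0.24343; Al = 0.48686, O = 0.73029.
SiO2 (M=60.083): mol = 0.72533; Si = 0.72533, O = 1.45066.
ΣO = 2.90829; factor = 12/ΣO = 4.12614.
Al apfu = 0.48686 × 4.12614 = 2.009.

2.009 Al apfu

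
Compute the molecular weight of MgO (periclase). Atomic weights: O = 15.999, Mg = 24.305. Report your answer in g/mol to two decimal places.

M = 1×24.305 + 1×15.999

40.30 g/mol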